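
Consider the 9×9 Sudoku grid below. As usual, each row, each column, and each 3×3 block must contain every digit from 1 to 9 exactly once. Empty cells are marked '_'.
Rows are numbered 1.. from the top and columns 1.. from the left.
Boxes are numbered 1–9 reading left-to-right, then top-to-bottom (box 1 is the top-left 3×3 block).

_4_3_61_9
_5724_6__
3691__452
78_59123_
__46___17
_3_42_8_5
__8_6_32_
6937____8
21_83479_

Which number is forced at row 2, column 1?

Cell row 2, column 1 itself could take any of {1, 8} by direct elimination.
Consider where 1 can go in row 2.
row 2, column 6 is out (column 6 already has a 1).
row 2, column 8 is out (column 8 already has a 1).
row 2, column 9 is out (box 3 already has a 1).
So the only cell in row 2 that can hold 1 is row 2, column 1.
Therefore row 2, column 1 = 1.

1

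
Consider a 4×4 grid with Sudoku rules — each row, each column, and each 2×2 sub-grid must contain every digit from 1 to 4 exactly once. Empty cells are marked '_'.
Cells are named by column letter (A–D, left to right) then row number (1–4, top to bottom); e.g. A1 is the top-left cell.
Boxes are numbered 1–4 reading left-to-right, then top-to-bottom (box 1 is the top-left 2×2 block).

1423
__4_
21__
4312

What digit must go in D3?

Row 3 already contains {1, 2}.
Column D already contains {2, 3}.
Its 2×2 block (box 4) already contains {1, 2}.
The only value from 1–4 not eliminated is 4, so D3 = 4.

4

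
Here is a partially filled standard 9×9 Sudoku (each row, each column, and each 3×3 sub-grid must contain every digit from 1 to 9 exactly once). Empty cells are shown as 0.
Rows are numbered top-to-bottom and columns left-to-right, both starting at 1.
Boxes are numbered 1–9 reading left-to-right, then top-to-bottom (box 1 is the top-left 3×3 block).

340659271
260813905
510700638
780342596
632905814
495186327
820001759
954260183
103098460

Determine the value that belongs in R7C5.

Row 7 already contains {1, 2, 5, 7, 8, 9}.
Column 5 already contains {1, 4, 5, 6, 8, 9}.
Its 3×3 block (box 8) already contains {1, 2, 6, 8, 9}.
The only value from 1–9 not eliminated is 3, so R7C5 = 3.

3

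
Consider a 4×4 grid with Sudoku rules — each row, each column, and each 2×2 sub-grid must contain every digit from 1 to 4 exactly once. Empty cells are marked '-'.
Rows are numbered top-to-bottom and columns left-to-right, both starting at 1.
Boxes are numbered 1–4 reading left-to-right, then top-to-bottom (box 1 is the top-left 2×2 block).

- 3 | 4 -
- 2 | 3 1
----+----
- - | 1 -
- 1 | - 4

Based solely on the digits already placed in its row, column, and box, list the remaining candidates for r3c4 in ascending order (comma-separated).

2,3

Row 3 already contains {1}.
Column 4 already contains {1, 4}.
Its 2×2 block (box 4) already contains {1, 4}.
Removing those from 1–4 leaves {2, 3} as the candidates for r3c4.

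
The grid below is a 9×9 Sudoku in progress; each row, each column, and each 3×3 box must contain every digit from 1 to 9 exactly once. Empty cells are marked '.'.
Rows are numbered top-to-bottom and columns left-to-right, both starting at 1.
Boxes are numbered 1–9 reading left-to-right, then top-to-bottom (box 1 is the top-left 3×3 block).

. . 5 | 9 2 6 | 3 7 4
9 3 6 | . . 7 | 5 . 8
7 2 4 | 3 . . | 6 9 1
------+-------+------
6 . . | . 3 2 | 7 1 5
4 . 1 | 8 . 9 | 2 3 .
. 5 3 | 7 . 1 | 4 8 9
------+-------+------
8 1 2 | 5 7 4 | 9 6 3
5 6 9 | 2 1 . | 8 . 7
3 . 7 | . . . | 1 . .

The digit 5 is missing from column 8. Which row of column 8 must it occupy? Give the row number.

9

Consider where 5 can go in column 8.
r2c8 is out (row 2 already has a 5).
r8c8 is out (row 8 already has a 5).
So the only cell in column 8 that can hold 5 is r9c8.
That is row 9.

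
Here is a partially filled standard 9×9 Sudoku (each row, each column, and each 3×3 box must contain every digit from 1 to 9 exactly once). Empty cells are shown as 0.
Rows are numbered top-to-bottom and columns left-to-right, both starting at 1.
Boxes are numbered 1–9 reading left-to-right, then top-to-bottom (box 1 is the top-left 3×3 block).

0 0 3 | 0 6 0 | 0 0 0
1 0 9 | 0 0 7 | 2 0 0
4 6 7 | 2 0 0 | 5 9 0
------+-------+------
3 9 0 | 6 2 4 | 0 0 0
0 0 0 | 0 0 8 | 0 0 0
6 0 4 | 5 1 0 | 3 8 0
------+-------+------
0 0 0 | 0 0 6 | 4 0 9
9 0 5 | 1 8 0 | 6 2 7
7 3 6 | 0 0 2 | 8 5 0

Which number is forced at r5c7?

9

Cell r5c7 itself could take any of {1, 7, 9} by direct elimination.
Consider where 9 can go in column 7.
r1c7 is out (box 3 already has a 9).
r4c7 is out (row 4 already has a 9).
So the only cell in column 7 that can hold 9 is r5c7.
Therefore r5c7 = 9.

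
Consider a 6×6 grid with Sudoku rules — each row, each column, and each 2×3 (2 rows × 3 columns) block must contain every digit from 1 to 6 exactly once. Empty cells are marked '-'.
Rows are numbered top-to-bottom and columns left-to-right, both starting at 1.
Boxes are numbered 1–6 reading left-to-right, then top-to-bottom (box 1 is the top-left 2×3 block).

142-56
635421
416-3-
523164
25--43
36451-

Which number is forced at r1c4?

3

Row 1 already contains {1, 2, 4, 5, 6}.
Column 4 already contains {1, 4, 5}.
Its 2×3 block (box 2) already contains {1, 2, 4, 5, 6}.
The only value from 1–6 not eliminated is 3, so r1c4 = 3.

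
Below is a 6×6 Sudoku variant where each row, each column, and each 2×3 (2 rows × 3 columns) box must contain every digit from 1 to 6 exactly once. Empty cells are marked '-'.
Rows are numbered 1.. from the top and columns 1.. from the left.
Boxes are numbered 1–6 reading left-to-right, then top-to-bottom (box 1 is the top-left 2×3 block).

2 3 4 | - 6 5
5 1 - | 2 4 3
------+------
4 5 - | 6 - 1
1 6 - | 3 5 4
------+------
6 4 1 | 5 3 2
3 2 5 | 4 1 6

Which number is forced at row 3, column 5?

Row 3 already contains {1, 4, 5, 6}.
Column 5 already contains {1, 3, 4, 5, 6}.
Its 2×3 block (box 4) already contains {1, 3, 4, 5, 6}.
The only value from 1–6 not eliminated is 2, so row 3, column 5 = 2.

2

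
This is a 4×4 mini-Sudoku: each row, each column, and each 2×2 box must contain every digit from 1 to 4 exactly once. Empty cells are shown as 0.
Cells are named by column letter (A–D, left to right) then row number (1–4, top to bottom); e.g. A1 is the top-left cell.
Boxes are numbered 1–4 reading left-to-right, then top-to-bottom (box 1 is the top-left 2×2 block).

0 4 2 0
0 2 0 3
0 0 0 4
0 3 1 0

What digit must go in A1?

Cell A1 itself could take any of {1, 3} by direct elimination.
Consider where 3 can go in row 1.
D1 is out (column D already has a 3).
So the only cell in row 1 that can hold 3 is A1.
Therefore A1 = 3.

3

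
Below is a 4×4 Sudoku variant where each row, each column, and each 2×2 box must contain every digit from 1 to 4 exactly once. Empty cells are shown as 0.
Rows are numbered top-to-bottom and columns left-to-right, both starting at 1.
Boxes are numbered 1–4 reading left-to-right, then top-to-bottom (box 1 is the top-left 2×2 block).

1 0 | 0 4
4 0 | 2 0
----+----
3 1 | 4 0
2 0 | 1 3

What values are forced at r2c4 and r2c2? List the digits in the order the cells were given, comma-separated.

For r2c4:
  Row 2 already contains {2, 4}.
  Column 4 already contains {3, 4}.
  Its 2×2 block (box 2) already contains {2, 4}.
  The only value from 1–4 not eliminated is 1, so r2c4 = 1.
For r2c2:
  Row 2 already contains {2, 4}.
  Column 2 already contains {1}.
  Its 2×2 block (box 1) already contains {1, 4}.
  The only value from 1–4 not eliminated is 3, so r2c2 = 3.

1,3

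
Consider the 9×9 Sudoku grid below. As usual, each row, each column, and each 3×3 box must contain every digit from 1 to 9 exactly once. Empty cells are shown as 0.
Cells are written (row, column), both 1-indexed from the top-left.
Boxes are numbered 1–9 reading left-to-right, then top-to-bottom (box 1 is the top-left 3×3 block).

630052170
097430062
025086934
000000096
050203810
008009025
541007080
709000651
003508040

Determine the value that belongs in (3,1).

1

Row 3 already contains {2, 3, 4, 5, 6, 8, 9}.
Column 1 already contains {5, 6, 7}.
Its 3×3 block (box 1) already contains {2, 3, 5, 6, 7, 9}.
The only value from 1–9 not eliminated is 1, so (3,1) = 1.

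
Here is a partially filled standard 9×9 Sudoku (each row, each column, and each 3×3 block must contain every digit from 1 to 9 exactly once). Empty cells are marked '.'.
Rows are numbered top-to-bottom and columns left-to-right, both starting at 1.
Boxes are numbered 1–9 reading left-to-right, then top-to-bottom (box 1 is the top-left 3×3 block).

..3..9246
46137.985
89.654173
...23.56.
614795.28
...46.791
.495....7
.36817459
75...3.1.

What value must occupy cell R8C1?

2

Row 8 already contains {1, 3, 4, 5, 6, 7, 8, 9}.
Column 1 already contains {4, 6, 7, 8}.
Its 3×3 block (box 7) already contains {3, 4, 5, 6, 7, 9}.
The only value from 1–9 not eliminated is 2, so R8C1 = 2.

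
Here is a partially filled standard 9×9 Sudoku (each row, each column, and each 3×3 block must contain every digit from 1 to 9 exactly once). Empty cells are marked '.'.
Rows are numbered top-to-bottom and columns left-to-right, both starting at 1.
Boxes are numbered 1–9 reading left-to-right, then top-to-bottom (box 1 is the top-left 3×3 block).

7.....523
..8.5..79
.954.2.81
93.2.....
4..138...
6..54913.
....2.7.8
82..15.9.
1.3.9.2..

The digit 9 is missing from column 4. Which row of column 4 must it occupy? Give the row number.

1

Consider where 9 can go in column 4.
r2c4 is out (row 2 already has a 9).
r7c4 is out (box 8 already has a 9).
r8c4 is out (row 8 already has a 9).
r9c4 is out (row 9 already has a 9).
So the only cell in column 4 that can hold 9 is r1c4.
That is row 1.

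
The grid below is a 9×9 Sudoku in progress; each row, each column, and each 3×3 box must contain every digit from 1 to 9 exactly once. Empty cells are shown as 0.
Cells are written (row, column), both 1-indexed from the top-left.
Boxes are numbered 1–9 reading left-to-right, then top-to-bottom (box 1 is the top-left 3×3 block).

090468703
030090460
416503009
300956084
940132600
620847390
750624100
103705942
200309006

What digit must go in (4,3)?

Cell (4,3) itself could take any of {1, 7} by direct elimination.
Consider where 1 can go in row 4.
(4,2) is out (column 2 already has a 1).
(4,7) is out (column 7 already has a 1).
So the only cell in row 4 that can hold 1 is (4,3).
Therefore (4,3) = 1.

1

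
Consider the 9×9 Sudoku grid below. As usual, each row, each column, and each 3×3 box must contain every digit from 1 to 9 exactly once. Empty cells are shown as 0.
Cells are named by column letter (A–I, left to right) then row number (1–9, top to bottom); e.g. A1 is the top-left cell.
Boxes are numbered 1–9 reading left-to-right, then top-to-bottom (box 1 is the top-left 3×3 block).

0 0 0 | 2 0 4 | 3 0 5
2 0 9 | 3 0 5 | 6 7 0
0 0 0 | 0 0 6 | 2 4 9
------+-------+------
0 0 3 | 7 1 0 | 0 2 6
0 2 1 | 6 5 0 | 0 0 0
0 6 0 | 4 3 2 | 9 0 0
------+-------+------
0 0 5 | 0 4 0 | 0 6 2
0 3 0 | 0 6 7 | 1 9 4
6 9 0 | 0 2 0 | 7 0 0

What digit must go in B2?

Cell B2 itself could take any of {1, 4, 8} by direct elimination.
Consider where 4 can go in box 1.
A1 is out (row 1 already has a 4). B1 is out (row 1 already has a 4). C1 is out (row 1 already has a 4). A3 is out (row 3 already has a 4). The remaining empty cells in box 1 are similarly blocked.
So the only cell in box 1 that can hold 4 is B2.
Therefore B2 = 4.

4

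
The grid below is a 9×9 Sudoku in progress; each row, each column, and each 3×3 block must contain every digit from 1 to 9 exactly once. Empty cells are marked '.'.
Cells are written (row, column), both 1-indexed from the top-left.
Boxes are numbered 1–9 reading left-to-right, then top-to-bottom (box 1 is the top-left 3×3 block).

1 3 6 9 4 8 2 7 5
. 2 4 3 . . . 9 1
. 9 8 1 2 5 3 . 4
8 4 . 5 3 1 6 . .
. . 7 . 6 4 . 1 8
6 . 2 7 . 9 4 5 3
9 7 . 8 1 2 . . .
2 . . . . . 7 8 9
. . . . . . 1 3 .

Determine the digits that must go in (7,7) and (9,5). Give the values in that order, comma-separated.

For (7,7):
  Row 7 already contains {1, 2, 7, 8, 9}.
  Column 7 already contains {1, 2, 3, 4, 6, 7}.
  Its 3×3 block (box 9) already contains {1, 3, 7, 8, 9}.
  The only value from 1–9 not eliminated is 5, so (7,7) = 5.
For (9,5):
  Consider where 9 can go in box 8.
  (8,4) is out (row 8 already has a 9).
  (8,5) is out (row 8 already has a 9).
  (8,6) is out (row 8 already has a 9).
  (9,4) is out (column 4 already has a 9).
  (9,6) is out (column 6 already has a 9).
  So the only cell in box 8 that can hold 9 is (9,5).
  So (9,5) = 9.

5,9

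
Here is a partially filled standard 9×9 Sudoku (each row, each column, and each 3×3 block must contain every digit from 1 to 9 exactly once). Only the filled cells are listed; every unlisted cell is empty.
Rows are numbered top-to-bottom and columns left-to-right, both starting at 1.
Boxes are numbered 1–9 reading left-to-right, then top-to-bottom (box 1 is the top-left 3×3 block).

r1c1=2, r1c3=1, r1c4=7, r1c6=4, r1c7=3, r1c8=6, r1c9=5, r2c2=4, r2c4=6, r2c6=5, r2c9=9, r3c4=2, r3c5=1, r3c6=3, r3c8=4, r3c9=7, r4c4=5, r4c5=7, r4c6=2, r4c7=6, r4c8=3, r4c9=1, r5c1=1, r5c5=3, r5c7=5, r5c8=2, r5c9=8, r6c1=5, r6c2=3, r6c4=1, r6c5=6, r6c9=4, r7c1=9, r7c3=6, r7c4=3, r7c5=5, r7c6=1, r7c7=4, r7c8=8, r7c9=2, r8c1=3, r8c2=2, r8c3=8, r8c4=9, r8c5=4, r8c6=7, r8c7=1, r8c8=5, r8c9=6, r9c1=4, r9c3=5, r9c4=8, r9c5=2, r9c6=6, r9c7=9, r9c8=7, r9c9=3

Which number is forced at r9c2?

Row 9 already contains {2, 3, 4, 5, 6, 7, 8, 9}.
Column 2 already contains {2, 3, 4}.
Its 3×3 block (box 7) already contains {2, 3, 4, 5, 6, 8, 9}.
The only value from 1–9 not eliminated is 1, so r9c2 = 1.

1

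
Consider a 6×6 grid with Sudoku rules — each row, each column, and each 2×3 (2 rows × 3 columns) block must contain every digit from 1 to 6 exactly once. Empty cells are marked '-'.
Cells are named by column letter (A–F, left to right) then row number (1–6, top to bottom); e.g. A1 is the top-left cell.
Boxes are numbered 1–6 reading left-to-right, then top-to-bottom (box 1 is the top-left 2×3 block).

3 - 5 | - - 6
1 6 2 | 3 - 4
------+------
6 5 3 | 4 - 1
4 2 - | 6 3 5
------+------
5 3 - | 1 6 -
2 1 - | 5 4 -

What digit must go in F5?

2

Row 5 already contains {1, 3, 5, 6}.
Column F already contains {1, 4, 5, 6}.
Its 2×3 block (box 6) already contains {1, 4, 5, 6}.
The only value from 1–6 not eliminated is 2, so F5 = 2.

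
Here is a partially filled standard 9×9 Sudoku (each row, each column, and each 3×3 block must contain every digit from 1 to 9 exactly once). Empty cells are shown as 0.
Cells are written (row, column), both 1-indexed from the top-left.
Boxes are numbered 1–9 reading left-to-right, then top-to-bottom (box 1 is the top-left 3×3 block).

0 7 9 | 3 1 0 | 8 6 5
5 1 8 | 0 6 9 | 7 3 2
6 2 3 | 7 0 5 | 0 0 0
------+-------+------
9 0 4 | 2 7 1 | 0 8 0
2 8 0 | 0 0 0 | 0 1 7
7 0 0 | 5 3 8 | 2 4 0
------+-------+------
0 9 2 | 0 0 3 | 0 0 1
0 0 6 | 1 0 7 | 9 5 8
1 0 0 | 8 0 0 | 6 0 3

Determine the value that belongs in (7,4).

Cell (7,4) itself could take any of {4, 6} by direct elimination.
Consider where 6 can go in row 7.
(7,1) is out (column 1 already has a 6).
(7,5) is out (column 5 already has a 6).
(7,7) is out (column 7 already has a 6).
(7,8) is out (column 8 already has a 6).
So the only cell in row 7 that can hold 6 is (7,4).
Therefore (7,4) = 6.

6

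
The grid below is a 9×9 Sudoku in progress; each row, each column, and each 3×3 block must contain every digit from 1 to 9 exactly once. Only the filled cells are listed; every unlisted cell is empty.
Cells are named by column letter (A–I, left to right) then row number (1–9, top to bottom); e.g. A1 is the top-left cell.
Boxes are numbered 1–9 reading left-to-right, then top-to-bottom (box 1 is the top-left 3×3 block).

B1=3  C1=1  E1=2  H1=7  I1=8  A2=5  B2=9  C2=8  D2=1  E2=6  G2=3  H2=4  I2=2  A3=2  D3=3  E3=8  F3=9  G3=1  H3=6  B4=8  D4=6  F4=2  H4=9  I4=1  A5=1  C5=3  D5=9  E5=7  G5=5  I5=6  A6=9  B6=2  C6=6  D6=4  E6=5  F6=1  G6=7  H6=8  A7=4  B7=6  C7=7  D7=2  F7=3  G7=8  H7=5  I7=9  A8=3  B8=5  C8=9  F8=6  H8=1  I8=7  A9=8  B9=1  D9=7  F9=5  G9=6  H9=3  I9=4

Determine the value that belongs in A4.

Row 4 already contains {1, 2, 6, 8, 9}.
Column A already contains {1, 2, 3, 4, 5, 8, 9}.
Its 3×3 block (box 4) already contains {1, 2, 3, 6, 8, 9}.
The only value from 1–9 not eliminated is 7, so A4 = 7.

7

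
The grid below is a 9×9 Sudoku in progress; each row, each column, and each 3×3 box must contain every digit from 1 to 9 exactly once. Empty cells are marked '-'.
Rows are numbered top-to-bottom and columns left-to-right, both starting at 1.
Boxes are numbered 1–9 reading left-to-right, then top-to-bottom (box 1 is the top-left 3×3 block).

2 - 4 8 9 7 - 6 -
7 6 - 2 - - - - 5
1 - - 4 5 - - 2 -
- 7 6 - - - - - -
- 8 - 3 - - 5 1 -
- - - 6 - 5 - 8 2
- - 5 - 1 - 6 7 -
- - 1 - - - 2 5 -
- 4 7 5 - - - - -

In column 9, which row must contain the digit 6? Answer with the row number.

5

Consider where 6 can go in column 9.
R1C9 is out (row 1 already has a 6). R3C9 is out (box 3 already has a 6). R4C9 is out (row 4 already has a 6). R7C9 is out (row 7 already has a 6). The remaining empty cells in column 9 are similarly blocked.
So the only cell in column 9 that can hold 6 is R5C9.
That is row 5.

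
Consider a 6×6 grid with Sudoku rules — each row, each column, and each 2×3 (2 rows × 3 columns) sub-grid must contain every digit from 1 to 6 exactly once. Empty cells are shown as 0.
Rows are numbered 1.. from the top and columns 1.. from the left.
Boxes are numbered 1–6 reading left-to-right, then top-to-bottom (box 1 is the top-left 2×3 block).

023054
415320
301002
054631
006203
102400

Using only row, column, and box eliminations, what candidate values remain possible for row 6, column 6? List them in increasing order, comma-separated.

5,6

Row 6 already contains {1, 2, 4}.
Column 6 already contains {1, 2, 3, 4}.
Its 2×3 block (box 6) already contains {2, 3, 4}.
Removing those from 1–6 leaves {5, 6} as the candidates for row 6, column 6.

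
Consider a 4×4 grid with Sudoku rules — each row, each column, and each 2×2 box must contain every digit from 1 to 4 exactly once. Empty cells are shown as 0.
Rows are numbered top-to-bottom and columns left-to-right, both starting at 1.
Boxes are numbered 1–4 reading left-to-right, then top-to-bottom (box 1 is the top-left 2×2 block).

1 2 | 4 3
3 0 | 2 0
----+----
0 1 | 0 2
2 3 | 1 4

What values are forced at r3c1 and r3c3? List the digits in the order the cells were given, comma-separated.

4,3

For r3c1:
  Row 3 already contains {1, 2}.
  Column 1 already contains {1, 2, 3}.
  Its 2×2 block (box 3) already contains {1, 2, 3}.
  The only value from 1–4 not eliminated is 4, so r3c1 = 4.
For r3c3:
  Row 3 already contains {1, 2}.
  Column 3 already contains {1, 2, 4}.
  Its 2×2 block (box 4) already contains {1, 2, 4}.
  The only value from 1–4 not eliminated is 3, so r3c3 = 3.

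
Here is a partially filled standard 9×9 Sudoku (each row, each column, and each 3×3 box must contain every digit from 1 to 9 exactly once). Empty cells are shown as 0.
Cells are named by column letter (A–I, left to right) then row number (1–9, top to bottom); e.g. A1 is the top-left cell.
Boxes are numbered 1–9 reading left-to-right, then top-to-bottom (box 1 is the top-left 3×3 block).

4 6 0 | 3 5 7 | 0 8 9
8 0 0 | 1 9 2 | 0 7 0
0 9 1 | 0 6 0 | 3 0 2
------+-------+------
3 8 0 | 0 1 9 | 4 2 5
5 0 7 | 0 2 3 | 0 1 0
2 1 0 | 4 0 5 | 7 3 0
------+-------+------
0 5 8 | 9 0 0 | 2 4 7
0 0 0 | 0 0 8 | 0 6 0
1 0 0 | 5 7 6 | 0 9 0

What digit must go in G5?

Cell G5 itself could take any of {6, 8, 9} by direct elimination.
Consider where 9 can go in row 5.
B5 is out (column B already has a 9).
D5 is out (column D already has a 9).
I5 is out (column I already has a 9).
So the only cell in row 5 that can hold 9 is G5.
Therefore G5 = 9.

9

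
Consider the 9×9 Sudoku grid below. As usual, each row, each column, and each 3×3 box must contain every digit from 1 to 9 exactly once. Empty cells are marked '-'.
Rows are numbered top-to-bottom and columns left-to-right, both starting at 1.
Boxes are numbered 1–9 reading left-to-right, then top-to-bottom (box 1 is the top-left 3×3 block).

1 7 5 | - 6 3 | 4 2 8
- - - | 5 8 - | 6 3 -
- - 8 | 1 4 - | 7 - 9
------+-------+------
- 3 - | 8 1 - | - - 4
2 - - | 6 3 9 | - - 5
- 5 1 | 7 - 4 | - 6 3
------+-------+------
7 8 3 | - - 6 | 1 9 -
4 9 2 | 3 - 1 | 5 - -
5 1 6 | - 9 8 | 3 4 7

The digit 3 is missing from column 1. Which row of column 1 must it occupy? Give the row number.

3

Consider where 3 can go in column 1.
R2C1 is out (row 2 already has a 3).
R4C1 is out (row 4 already has a 3).
R6C1 is out (row 6 already has a 3).
So the only cell in column 1 that can hold 3 is R3C1.
That is row 3.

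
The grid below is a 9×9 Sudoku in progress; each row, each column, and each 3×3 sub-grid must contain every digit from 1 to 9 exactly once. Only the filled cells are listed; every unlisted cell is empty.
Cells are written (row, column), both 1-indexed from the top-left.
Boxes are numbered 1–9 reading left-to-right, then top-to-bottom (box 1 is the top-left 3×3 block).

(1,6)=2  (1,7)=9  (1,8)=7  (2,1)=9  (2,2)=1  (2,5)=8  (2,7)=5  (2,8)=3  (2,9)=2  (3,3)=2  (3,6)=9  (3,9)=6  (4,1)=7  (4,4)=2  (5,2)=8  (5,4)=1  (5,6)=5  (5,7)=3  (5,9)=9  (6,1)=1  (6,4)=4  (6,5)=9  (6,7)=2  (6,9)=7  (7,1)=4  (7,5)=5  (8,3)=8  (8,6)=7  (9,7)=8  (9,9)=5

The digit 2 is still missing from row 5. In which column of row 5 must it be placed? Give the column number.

1

Consider where 2 can go in row 5.
(5,3) is out (column 3 already has a 2).
(5,5) is out (box 5 already has a 2).
(5,8) is out (box 6 already has a 2).
So the only cell in row 5 that can hold 2 is (5,1).
That is column 1.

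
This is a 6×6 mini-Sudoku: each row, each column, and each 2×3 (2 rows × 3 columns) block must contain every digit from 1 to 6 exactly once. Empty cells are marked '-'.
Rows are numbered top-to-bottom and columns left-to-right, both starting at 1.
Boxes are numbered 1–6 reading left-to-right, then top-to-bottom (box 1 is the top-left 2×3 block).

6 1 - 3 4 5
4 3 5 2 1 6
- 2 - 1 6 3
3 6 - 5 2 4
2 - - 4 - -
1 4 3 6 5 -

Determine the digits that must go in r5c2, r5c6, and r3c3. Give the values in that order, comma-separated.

For r5c2:
  Row 5 already contains {2, 4}.
  Column 2 already contains {1, 2, 3, 4, 6}.
  Its 2×3 block (box 5) already contains {1, 2, 3, 4}.
  The only value from 1–6 not eliminated is 5, so r5c2 = 5.
For r5c6:
  Row 5 already contains {2, 4}.
  Column 6 already contains {3, 4, 5, 6}.
  Its 2×3 block (box 6) already contains {4, 5, 6}.
  The only value from 1–6 not eliminated is 1, so r5c6 = 1.
For r3c3:
  Row 3 already contains {1, 2, 3, 6}.
  Column 3 already contains {3, 5}.
  Its 2×3 block (box 3) already contains {2, 3, 6}.
  The only value from 1–6 not eliminated is 4, so r3c3 = 4.

5,1,4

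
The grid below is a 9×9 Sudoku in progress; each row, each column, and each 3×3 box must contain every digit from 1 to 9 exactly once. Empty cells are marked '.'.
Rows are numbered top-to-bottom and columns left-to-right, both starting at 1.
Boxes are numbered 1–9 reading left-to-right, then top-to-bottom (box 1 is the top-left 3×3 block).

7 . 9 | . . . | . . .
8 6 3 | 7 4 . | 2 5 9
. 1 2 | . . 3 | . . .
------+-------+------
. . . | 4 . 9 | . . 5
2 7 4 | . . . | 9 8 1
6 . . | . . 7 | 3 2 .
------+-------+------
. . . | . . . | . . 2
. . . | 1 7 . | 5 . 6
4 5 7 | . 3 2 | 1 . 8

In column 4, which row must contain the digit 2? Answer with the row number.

Consider where 2 can go in column 4.
R3C4 is out (row 3 already has a 2).
R5C4 is out (row 5 already has a 2).
R6C4 is out (row 6 already has a 2).
R7C4 is out (row 7 already has a 2).
R9C4 is out (row 9 already has a 2).
So the only cell in column 4 that can hold 2 is R1C4.
That is row 1.

1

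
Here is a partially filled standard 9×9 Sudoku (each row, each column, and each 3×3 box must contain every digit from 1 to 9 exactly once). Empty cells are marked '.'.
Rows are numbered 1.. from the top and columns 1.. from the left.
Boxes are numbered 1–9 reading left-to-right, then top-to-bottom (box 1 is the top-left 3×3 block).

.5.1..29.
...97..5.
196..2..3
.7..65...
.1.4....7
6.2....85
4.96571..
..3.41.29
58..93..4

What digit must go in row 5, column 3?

5

Cell row 5, column 3 itself could take any of {5, 8} by direct elimination.
Consider where 5 can go in row 5.
row 5, column 1 is out (column 1 already has a 5).
row 5, column 5 is out (column 5 already has a 5).
row 5, column 6 is out (column 6 already has a 5).
row 5, column 7 is out (box 6 already has a 5).
row 5, column 8 is out (column 8 already has a 5).
So the only cell in row 5 that can hold 5 is row 5, column 3.
Therefore row 5, column 3 = 5.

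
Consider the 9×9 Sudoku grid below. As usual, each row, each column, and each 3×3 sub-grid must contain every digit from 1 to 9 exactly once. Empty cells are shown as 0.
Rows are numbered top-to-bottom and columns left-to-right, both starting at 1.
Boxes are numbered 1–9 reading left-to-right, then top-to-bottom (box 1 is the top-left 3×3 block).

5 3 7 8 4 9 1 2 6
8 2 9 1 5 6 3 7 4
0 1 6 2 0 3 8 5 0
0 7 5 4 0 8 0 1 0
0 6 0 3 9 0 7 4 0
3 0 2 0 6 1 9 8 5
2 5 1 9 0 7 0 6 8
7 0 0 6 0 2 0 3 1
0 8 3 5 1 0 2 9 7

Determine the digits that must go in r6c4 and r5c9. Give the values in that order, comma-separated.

7,2

For r6c4:
  Row 6 already contains {1, 2, 3, 5, 6, 8, 9}.
  Column 4 already contains {1, 2, 3, 4, 5, 6, 8, 9}.
  Its 3×3 block (box 5) already contains {1, 3, 4, 6, 8, 9}.
  The only value from 1–9 not eliminated is 7, so r6c4 = 7.
For r5c9:
  Row 5 already contains {3, 4, 6, 7, 9}.
  Column 9 already contains {1, 4, 5, 6, 7, 8}.
  Its 3×3 block (box 6) already contains {1, 4, 5, 7, 8, 9}.
  The only value from 1–9 not eliminated is 2, so r5c9 = 2.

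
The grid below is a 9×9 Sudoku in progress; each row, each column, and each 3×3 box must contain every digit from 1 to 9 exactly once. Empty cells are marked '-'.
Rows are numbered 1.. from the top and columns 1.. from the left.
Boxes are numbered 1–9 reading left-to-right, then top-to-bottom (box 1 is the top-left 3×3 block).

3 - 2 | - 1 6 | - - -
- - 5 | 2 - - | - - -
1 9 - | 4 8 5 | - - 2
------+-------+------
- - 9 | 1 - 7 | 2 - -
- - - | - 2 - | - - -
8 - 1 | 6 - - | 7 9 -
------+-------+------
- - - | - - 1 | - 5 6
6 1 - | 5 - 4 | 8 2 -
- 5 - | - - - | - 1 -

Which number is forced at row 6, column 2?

Cell row 6, column 2 itself could take any of {2, 3, 4} by direct elimination.
Consider where 2 can go in row 6.
row 6, column 5 is out (column 5 already has a 2).
row 6, column 6 is out (box 5 already has a 2).
row 6, column 9 is out (column 9 already has a 2).
So the only cell in row 6 that can hold 2 is row 6, column 2.
Therefore row 6, column 2 = 2.

2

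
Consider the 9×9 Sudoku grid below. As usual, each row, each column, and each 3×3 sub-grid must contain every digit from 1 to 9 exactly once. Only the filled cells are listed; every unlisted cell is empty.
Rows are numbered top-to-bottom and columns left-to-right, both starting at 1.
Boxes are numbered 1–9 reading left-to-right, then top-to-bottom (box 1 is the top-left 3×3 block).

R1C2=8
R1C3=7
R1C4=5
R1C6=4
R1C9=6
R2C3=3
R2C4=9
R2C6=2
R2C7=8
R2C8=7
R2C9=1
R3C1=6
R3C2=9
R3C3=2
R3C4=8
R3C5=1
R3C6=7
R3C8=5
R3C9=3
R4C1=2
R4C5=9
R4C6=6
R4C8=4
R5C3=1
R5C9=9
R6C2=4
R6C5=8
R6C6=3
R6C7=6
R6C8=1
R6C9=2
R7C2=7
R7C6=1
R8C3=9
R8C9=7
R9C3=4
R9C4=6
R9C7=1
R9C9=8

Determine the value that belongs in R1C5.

3

Row 1 already contains {4, 5, 6, 7, 8}.
Column 5 already contains {1, 8, 9}.
Its 3×3 block (box 2) already contains {1, 2, 4, 5, 7, 8, 9}.
The only value from 1–9 not eliminated is 3, so R1C5 = 3.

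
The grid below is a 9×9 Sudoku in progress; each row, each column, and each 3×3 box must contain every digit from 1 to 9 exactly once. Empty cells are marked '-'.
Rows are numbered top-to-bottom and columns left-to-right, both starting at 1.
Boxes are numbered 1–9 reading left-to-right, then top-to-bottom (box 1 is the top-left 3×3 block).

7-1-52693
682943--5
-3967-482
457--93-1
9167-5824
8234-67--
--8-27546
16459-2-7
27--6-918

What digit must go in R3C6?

1

Row 3 already contains {2, 3, 4, 6, 7, 8, 9}.
Column 6 already contains {2, 3, 5, 6, 7, 9}.
Its 3×3 block (box 2) already contains {2, 3, 4, 5, 6, 7, 9}.
The only value from 1–9 not eliminated is 1, so R3C6 = 1.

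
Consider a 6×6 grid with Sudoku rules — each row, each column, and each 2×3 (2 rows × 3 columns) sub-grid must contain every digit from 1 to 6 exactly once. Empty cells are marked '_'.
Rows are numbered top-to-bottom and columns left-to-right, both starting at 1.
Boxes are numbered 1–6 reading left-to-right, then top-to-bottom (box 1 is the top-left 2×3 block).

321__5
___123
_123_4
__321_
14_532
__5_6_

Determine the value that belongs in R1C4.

Cell R1C4 itself could take any of {4, 6} by direct elimination.
Consider where 6 can go in box 2.
R1C5 is out (column 5 already has a 6).
So the only cell in box 2 that can hold 6 is R1C4.
Therefore R1C4 = 6.

6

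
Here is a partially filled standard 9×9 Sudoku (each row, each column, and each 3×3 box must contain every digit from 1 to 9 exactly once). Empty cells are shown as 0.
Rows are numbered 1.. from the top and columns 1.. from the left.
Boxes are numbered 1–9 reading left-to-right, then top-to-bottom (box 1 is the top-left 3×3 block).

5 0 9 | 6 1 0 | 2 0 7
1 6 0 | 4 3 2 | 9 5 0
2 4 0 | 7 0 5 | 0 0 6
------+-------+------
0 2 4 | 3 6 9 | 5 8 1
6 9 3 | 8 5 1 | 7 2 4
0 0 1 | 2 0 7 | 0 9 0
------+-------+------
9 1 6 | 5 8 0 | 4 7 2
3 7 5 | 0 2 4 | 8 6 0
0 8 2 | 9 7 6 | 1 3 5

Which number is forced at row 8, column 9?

Row 8 already contains {2, 3, 4, 5, 6, 7, 8}.
Column 9 already contains {1, 2, 4, 5, 6, 7}.
Its 3×3 block (box 9) already contains {1, 2, 3, 4, 5, 6, 7, 8}.
The only value from 1–9 not eliminated is 9, so row 8, column 9 = 9.

9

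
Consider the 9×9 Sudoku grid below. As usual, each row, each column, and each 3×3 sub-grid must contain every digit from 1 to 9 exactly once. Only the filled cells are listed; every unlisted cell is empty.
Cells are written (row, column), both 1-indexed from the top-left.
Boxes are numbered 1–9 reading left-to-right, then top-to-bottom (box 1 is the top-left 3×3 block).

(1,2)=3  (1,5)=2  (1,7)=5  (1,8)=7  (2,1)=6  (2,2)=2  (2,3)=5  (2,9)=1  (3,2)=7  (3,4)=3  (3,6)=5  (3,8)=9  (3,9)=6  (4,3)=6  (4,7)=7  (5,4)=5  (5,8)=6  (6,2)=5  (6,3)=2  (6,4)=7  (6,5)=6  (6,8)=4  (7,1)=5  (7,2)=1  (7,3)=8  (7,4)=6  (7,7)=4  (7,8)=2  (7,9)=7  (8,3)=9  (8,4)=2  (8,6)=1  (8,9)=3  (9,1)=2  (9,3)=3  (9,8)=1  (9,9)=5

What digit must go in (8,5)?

Cell (8,5) itself could take any of {4, 5, 7, 8} by direct elimination.
Consider where 5 can go in row 8.
(8,1) is out (column 1 already has a 5).
(8,2) is out (column 2 already has a 5).
(8,7) is out (column 7 already has a 5).
(8,8) is out (box 9 already has a 5).
So the only cell in row 8 that can hold 5 is (8,5).
Therefore (8,5) = 5.

5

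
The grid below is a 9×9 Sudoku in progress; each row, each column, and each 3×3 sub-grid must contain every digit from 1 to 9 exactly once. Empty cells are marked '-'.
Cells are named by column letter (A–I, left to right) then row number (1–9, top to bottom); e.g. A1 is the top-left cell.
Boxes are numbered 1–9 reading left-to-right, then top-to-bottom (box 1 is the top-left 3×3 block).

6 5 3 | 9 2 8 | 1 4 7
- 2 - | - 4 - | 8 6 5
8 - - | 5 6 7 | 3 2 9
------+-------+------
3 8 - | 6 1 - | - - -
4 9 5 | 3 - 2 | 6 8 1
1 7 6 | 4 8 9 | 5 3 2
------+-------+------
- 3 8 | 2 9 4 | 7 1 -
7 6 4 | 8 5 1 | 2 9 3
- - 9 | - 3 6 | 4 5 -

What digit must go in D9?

7

Row 9 already contains {3, 4, 5, 6, 9}.
Column D already contains {2, 3, 4, 5, 6, 8, 9}.
Its 3×3 block (box 8) already contains {1, 2, 3, 4, 5, 6, 8, 9}.
The only value from 1–9 not eliminated is 7, so D9 = 7.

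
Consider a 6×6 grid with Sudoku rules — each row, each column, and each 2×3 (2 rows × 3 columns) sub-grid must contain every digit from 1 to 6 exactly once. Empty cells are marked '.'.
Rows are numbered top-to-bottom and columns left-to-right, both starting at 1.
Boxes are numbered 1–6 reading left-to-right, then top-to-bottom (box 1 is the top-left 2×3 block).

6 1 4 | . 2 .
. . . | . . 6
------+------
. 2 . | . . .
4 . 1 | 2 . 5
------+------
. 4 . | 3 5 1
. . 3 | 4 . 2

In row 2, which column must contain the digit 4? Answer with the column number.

5

Consider where 4 can go in row 2.
r2c1 is out (column 1 already has a 4).
r2c2 is out (column 2 already has a 4).
r2c3 is out (column 3 already has a 4).
r2c4 is out (column 4 already has a 4).
So the only cell in row 2 that can hold 4 is r2c5.
That is column 5.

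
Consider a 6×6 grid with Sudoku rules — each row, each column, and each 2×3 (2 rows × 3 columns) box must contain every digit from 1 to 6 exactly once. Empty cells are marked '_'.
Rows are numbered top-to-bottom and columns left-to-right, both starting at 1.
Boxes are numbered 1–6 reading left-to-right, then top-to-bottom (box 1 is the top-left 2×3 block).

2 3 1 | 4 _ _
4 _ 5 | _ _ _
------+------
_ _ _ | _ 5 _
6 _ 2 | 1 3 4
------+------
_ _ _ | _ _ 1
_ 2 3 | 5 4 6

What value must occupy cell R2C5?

Cell R2C5 itself could take any of {1, 2, 6} by direct elimination.
Consider where 1 can go in row 2.
R2C2 is out (box 1 already has a 1).
R2C4 is out (column 4 already has a 1).
R2C6 is out (column 6 already has a 1).
So the only cell in row 2 that can hold 1 is R2C5.
Therefore R2C5 = 1.

1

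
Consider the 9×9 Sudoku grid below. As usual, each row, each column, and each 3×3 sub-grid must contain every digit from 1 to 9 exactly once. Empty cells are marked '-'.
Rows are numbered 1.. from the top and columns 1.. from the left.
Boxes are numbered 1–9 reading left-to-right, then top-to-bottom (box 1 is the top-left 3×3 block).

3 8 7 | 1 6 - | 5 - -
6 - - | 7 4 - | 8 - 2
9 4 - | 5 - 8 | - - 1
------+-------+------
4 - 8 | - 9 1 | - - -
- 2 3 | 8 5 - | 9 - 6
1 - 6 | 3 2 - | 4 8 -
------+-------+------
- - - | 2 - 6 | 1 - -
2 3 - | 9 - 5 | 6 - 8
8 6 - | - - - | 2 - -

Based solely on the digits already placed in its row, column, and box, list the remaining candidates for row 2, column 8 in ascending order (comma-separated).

Row 2 already contains {2, 4, 6, 7, 8}.
Column 8 already contains {8}.
Its 3×3 block (box 3) already contains {1, 2, 5, 8}.
Removing those from 1–9 leaves {3, 9} as the candidates for row 2, column 8.

3,9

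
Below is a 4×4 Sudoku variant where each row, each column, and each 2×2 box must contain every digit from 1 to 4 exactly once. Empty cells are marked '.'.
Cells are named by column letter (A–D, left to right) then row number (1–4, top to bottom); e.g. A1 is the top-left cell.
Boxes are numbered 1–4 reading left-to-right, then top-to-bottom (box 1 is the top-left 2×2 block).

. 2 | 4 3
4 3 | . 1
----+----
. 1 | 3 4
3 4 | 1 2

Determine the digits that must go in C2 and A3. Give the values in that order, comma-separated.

For C2:
  Row 2 already contains {1, 3, 4}.
  Column C already contains {1, 3, 4}.
  Its 2×2 block (box 2) already contains {1, 3, 4}.
  The only value from 1–4 not eliminated is 2, so C2 = 2.
For A3:
  Row 3 already contains {1, 3, 4}.
  Column A already contains {3, 4}.
  Its 2×2 block (box 3) already contains {1, 3, 4}.
  The only value from 1–4 not eliminated is 2, so A3 = 2.

2,2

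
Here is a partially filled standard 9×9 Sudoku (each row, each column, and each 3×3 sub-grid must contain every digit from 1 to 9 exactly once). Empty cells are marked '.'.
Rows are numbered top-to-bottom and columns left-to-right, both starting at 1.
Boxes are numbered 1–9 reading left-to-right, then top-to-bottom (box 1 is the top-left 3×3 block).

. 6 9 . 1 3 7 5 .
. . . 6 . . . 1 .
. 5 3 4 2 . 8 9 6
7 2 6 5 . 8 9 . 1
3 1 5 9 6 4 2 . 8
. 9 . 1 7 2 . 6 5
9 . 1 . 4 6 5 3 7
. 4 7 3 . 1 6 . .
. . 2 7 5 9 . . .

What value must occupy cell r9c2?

Cell r9c2 itself could take any of {3, 8} by direct elimination.
Consider where 3 can go in box 7.
r7c2 is out (row 7 already has a 3).
r8c1 is out (row 8 already has a 3).
r9c1 is out (column 1 already has a 3).
So the only cell in box 7 that can hold 3 is r9c2.
Therefore r9c2 = 3.

3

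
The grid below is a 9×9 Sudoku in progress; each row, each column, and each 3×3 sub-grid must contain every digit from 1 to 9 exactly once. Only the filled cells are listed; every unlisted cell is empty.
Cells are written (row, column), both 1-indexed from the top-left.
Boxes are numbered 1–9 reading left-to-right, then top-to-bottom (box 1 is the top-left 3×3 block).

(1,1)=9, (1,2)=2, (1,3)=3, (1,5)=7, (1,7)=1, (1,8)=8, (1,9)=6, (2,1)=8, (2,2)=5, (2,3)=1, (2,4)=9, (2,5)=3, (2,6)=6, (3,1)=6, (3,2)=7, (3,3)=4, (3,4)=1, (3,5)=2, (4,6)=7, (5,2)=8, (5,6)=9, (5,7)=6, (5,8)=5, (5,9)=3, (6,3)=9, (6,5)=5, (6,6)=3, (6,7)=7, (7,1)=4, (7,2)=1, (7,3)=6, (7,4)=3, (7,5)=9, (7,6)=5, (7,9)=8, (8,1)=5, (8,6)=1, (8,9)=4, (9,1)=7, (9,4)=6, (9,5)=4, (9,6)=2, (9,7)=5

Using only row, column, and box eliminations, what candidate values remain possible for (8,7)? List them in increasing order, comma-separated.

Row 8 already contains {1, 4, 5}.
Column 7 already contains {1, 5, 6, 7}.
Its 3×3 block (box 9) already contains {4, 5, 8}.
Removing those from 1–9 leaves {2, 3, 9} as the candidates for (8,7).

2,3,9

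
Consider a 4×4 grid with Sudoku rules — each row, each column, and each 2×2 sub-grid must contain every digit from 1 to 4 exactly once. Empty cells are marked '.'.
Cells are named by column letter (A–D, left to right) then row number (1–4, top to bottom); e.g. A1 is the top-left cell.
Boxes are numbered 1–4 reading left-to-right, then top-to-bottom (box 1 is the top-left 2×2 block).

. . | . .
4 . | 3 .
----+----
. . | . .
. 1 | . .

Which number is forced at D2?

1

Cell D2 itself could take any of {1, 2} by direct elimination.
Consider where 1 can go in row 2.
B2 is out (column B already has a 1).
So the only cell in row 2 that can hold 1 is D2.
Therefore D2 = 1.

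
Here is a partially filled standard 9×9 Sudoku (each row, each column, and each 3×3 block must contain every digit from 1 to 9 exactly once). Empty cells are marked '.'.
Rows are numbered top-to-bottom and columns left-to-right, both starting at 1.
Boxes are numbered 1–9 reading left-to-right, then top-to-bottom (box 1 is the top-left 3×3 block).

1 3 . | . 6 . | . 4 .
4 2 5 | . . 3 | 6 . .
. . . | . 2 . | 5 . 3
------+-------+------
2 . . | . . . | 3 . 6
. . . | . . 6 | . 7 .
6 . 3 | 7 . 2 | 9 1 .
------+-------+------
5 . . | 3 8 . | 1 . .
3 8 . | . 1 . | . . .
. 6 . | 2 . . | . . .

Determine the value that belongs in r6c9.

8

Cell r6c9 itself could take any of {4, 5, 8} by direct elimination.
Consider where 8 can go in row 6.
r6c2 is out (column 2 already has a 8).
r6c5 is out (column 5 already has a 8).
So the only cell in row 6 that can hold 8 is r6c9.
Therefore r6c9 = 8.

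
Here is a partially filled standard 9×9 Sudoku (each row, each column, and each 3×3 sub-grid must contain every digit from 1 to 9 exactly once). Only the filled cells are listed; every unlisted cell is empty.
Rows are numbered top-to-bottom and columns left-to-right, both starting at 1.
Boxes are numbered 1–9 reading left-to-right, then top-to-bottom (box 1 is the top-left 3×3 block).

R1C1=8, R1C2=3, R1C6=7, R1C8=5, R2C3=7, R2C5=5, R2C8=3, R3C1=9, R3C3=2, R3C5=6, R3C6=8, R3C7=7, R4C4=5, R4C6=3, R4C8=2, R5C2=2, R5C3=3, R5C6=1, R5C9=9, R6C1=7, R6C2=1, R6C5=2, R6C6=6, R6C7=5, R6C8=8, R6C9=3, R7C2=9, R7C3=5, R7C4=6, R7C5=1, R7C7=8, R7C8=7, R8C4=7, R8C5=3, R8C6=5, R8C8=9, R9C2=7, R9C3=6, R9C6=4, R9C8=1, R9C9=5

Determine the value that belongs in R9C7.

3

Cell R9C7 itself could take any of {2, 3} by direct elimination.
Consider where 3 can go in box 9.
R7C9 is out (column 9 already has a 3).
R8C7 is out (row 8 already has a 3).
R8C9 is out (row 8 already has a 3).
So the only cell in box 9 that can hold 3 is R9C7.
Therefore R9C7 = 3.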